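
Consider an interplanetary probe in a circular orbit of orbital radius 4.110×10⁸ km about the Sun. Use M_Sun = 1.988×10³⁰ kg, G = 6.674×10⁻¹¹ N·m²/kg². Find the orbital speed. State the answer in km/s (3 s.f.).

v ≈ 18.0 km/s

μ = GM = 6.674×10⁻¹¹ × 1.988×10³⁰ = 1.327×10²⁰ m³/s².
r = 4.110×10⁸ km = 4.110×10¹¹ m.
For a circular orbit v = √(μ/r) = √(1.327×10²⁰ / 4.110×10¹¹) = √(3.228×10⁸) = 17970 m/s.
That is 17.97 km/s.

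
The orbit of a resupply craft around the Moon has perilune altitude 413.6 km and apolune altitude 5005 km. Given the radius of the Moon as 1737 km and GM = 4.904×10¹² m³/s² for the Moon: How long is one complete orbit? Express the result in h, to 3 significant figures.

r_p = 1737 + 413.6 = 2150.6 km = 2.1506×10⁶ m.
r_a = 1737 + 5005 = 6742.0 km = 6.7420×10⁶ m.
Semi-major axis a = (r_p + r_a)/2 = (2150.6 + 6742.0)/2 = 4446.3 km = 4.446×10⁶ m.
By Kepler's third law T = 2π√(a³/μ) = 2π × 4.234×10³ = 2.660×10⁴ s.
= 7.389 h.

T ≈ 7.39 h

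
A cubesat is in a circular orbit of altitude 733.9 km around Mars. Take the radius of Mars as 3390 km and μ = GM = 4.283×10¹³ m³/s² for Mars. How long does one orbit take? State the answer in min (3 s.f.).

T ≈ 134 min

r = 3390 + 733.9 = 4123.9 km = 4.1239×10⁶ m.
Kepler's third law: T = 2π√(r³/μ) = 2π√((4.124×10⁶)³ / 4.283×10¹³).
r³/μ = 1.637×10⁶ s², so T = 2π × 1.280×10³ = 8.040×10³ s.
Converting: 8.040×10³ s ÷ 60.00 = 134.0 min.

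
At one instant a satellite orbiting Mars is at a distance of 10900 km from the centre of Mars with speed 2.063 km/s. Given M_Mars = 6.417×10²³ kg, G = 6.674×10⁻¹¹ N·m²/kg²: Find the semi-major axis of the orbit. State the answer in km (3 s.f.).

μ = GM = 6.674×10⁻¹¹ × 6.417×10²³ = 4.283×10¹³ m³/s².
r = 1.090×10⁷ m.
Specific orbital energy ε = v²/2 − μ/r = (2063)²/2 − 4.283×10¹³/1.090×10⁷ = -1.801×10⁶ J/kg.
Since ε = −μ/(2a), a = −μ/(2ε) = 1.189×10⁷ m = 11889 km.

a ≈ 11900 km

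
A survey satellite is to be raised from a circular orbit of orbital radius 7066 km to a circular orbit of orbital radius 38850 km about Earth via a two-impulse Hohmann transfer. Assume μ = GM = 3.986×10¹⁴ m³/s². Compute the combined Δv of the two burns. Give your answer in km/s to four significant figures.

r₁ = 7066 km = 7.066×10⁶ m.
r₂ = 38850 km = 3.885×10⁷ m.
Transfer ellipse a_t = (r₁ + r₂)/2 = 2.296×10⁷ m.
At r₁: circular v_c1 = √(μ/r₁) = 7511 m/s; transfer-perigee v_p = √[μ(2/r₁ − 1/a_t)] = 9770 m/s.
Δv₁ = v_p − v_c1 = 2260 m/s.
At r₂: circular v_c2 = √(μ/r₂) = 3203 m/s; transfer-apogee v_a = √[μ(2/r₂ − 1/a_t)] = 1777 m/s.
Δv₂ = v_c2 − v_a = 1426 m/s.
Total Δv = Δv₁ + Δv₂ = 3686 m/s = 3.686 km/s.

Δv_total ≈ 3.686 km/s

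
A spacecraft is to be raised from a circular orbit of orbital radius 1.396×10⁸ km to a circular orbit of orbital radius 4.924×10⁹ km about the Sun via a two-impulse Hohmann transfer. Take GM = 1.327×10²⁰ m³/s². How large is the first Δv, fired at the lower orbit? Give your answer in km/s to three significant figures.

Δv ≈ 12.2 km/s

r₁ = 1.396×10⁸ km = 1.396×10¹¹ m.
r₂ = 4.924×10⁹ km = 4.924×10¹² m.
Transfer ellipse a_t = (r₁ + r₂)/2 = 2.532×10¹² m.
At r₁: circular v_c1 = √(μ/r₁) = 30830 m/s; transfer-perihelion v_p = √[μ(2/r₁ − 1/a_t)] = 43000 m/s.
Δv₁ = v_p − v_c1 = 12170 m/s.
= 12.17 km/s.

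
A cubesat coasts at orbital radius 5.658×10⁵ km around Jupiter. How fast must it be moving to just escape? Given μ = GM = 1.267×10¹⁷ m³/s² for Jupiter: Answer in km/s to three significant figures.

r = 5.658×10⁵ km = 5.658×10⁸ m.
Escape speed v_esc = √(2μ/r) = √(2 × 1.267×10¹⁷ / 5.658×10⁸) = √(4.479×10⁸) = 21160 m/s.
= 21.16 km/s.

v_esc ≈ 21.2 km/s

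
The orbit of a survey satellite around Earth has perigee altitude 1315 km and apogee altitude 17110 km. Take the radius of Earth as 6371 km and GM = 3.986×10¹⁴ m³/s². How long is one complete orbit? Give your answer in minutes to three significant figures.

r_p = 6371 + 1315 = 7686.0 km = 7.6860×10⁶ m.
r_a = 6371 + 17110 = 23481 km = 2.3481×10⁷ m.
Semi-major axis a = (r_p + r_a)/2 = (7686.0 + 23481)/2 = 15584 km = 1.558×10⁷ m.
By Kepler's third law T = 2π√(a³/μ) = 2π × 3.081×10³ = 1.936×10⁴ s.
= 322.7 minutes.

T ≈ 323 minutes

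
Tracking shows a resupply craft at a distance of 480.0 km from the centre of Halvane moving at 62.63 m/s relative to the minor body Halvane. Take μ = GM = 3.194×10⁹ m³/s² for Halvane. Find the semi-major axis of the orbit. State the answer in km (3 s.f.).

r = 4.800×10⁵ m.
Vis-viva rearranged: 1/a = 2/r − v²/μ = 4.167×10⁻⁶ − 1.228×10⁻⁶ = 2.939×10⁻⁶ m⁻¹.
a = 3.403×10⁵ m = 340.30 km.

a ≈ 340 km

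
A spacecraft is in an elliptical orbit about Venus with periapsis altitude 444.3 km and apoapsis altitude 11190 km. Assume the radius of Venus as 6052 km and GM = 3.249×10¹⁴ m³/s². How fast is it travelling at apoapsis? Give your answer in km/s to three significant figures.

v ≈ 3.21 km/s

r_p = 6052 + 444.3 = 6496.3 km = 6.4963×10⁶ m.
r_a = 6052 + 11190 = 17242 km = 1.7242×10⁷ m.
Semi-major axis a = (r_p + r_a)/2 = 11869 km = 1.187×10⁷ m.
Vis-viva: v² = μ(2/r − 1/a) = 3.249×10¹⁴ × (1.160×10⁻⁷ − 8.425×10⁻⁸) = 1.031×10⁷ m²/s².
v = 3211 m/s = 3.211 km/s.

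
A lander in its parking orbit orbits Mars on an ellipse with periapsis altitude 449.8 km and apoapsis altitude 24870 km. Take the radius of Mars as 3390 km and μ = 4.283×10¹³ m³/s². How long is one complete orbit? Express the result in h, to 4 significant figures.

T ≈ 17.15 h

r_p = 3390 + 449.8 = 3839.8 km = 3.8398×10⁶ m.
r_a = 3390 + 24870 = 28260 km = 2.8260×10⁷ m.
Semi-major axis a = (r_p + r_a)/2 = (3839.8 + 28260)/2 = 16050 km = 1.605×10⁷ m.
By Kepler's third law T = 2π√(a³/μ) = 2π × 9.825×10³ = 6.173×10⁴ s.
= 17.15 h.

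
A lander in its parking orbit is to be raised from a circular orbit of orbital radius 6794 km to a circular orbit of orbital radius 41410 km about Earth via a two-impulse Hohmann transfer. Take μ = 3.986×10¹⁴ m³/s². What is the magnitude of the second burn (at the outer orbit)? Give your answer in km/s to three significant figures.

Δv ≈ 1.46 km/s

r₁ = 6794 km = 6.794×10⁶ m.
r₂ = 41410 km = 4.141×10⁷ m.
Transfer ellipse a_t = (r₁ + r₂)/2 = 2.410×10⁷ m.
At r₁: circular v_c1 = √(μ/r₁) = 7660 m/s; transfer-perigee v_p = √[μ(2/r₁ − 1/a_t)] = 10040 m/s.
At r₂: circular v_c2 = √(μ/r₂) = 3103 m/s; transfer-apogee v_a = √[μ(2/r₂ − 1/a_t)] = 1647 m/s.
Δv₂ = v_c2 − v_a = 1455 m/s.
= 1.455 km/s.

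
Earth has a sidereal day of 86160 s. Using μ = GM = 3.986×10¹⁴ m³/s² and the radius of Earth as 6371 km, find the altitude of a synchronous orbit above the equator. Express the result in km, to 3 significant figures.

A synchronous orbit has period T, so by Kepler's third law a = (μT²/4π²)^(1/3).
μT²/4π² = 3.986×10¹⁴ × (8.616×10⁴)² / 39.48 = 7.495×10²² m³.
a = 4.216×10⁷ m = 42163 km.
Altitude h = a − R = 42163 − 6371 = 35792 km.

h_sync ≈ 35800 km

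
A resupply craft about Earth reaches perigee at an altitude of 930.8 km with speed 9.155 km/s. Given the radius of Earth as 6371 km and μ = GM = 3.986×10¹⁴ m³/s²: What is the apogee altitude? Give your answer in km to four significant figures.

r_p = 6371 + 930.8 = 7301.8 km = 7.302×10⁶ m.
Specific energy ε = v²/2 − μ/r = -1.268×10⁷ J/kg, so a = −μ/(2ε) = 1.571×10⁷ m.
The apsides satisfy r_p + r_a = 2a, so the apogee radius is 2a − r_p = 2.413×10⁷ m = 24128 km.
Apogee altitude = 24128 − 6371 = 17757 km.

apogee altitude ≈ 17760 km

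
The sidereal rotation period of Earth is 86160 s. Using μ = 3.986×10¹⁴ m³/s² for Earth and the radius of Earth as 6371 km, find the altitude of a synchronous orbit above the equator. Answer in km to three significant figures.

h_sync ≈ 35800 km

A synchronous orbit has period T, so by Kepler's third law a = (μT²/4π²)^(1/3).
μT²/4π² = 3.986×10¹⁴ × (8.616×10⁴)² / 39.48 = 7.495×10²² m³.
a = 4.216×10⁷ m = 42163 km.
Altitude h = a − R = 42163 − 6371 = 35792 km.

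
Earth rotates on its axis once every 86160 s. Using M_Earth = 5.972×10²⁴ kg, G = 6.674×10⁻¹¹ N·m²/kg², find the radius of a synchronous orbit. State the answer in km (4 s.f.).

r_sync ≈ 42160 km

μ = GM = 6.674×10⁻¹¹ × 5.972×10²⁴ = 3.986×10¹⁴ m³/s².
A synchronous orbit has period T, so by Kepler's third law a = (μT²/4π²)^(1/3).
μT²/4π² = 3.986×10¹⁴ × (8.616×10⁴)² / 39.48 = 7.495×10²² m³.
a = 4.216×10⁷ m = 42162 km.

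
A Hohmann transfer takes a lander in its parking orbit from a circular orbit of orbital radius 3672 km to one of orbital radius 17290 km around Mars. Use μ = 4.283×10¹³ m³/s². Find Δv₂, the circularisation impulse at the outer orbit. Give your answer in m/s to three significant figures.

Δv ≈ 642 m/s

r₁ = 3672 km = 3.672×10⁶ m.
r₂ = 17290 km = 1.729×10⁷ m.
Transfer ellipse a_t = (r₁ + r₂)/2 = 1.048×10⁷ m.
At r₁: circular v_c1 = √(μ/r₁) = 3415 m/s; transfer-periapsis v_p = √[μ(2/r₁ − 1/a_t)] = 4387 m/s.
At r₂: circular v_c2 = √(μ/r₂) = 1574 m/s; transfer-apoapsis v_a = √[μ(2/r₂ − 1/a_t)] = 931.6 m/s.
Δv₂ = v_c2 − v_a = 642.3 m/s.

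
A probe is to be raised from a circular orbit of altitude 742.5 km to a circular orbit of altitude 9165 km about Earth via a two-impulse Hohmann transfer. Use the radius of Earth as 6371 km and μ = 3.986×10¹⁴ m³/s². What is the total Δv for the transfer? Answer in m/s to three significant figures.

r₁ = 6371 + 742.5 = 7113.5 km = 7.1135×10⁶ m.
r₂ = 6371 + 9165 = 15536 km = 1.5536×10⁷ m.
Transfer ellipse a_t = (r₁ + r₂)/2 = 1.132×10⁷ m.
At r₁: circular v_c1 = √(μ/r₁) = 7486 m/s; transfer-perigee v_p = √[μ(2/r₁ − 1/a_t)] = 8768 m/s.
Δv₁ = v_p − v_c1 = 1282 m/s.
At r₂: circular v_c2 = √(μ/r₂) = 5065 m/s; transfer-apogee v_a = √[μ(2/r₂ − 1/a_t)] = 4014 m/s.
Δv₂ = v_c2 − v_a = 1051 m/s.
Total Δv = Δv₁ + Δv₂ = 2333 m/s.

Δv_total ≈ 2330 m/s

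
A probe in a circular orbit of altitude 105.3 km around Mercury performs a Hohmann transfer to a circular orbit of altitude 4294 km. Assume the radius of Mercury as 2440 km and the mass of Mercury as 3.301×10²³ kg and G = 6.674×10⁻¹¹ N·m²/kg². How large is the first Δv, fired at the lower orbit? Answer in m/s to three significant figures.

μ = GM = 6.674×10⁻¹¹ × 3.301×10²³ = 2.203×10¹³ m³/s².
r₁ = 2440 + 105.3 = 2545.3 km = 2.5453×10⁶ m.
r₂ = 2440 + 4294 = 6734.0 km = 6.7340×10⁶ m.
Transfer ellipse a_t = (r₁ + r₂)/2 = 4.640×10⁶ m.
At r₁: circular v_c1 = √(μ/r₁) = 2942 m/s; transfer-periherm v_p = √[μ(2/r₁ − 1/a_t)] = 3544 m/s.
Δv₁ = v_p − v_c1 = 602.4 m/s.

Δv ≈ 602 m/s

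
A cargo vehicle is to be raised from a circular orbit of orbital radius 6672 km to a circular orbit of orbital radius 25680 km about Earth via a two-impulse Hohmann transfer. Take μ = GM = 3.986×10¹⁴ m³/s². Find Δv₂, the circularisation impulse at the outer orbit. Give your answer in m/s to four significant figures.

r₁ = 6672 km = 6.672×10⁶ m.
r₂ = 25680 km = 2.568×10⁷ m.
Transfer ellipse a_t = (r₁ + r₂)/2 = 1.618×10⁷ m.
At r₁: circular v_c1 = √(μ/r₁) = 7729 m/s; transfer-perigee v_p = √[μ(2/r₁ − 1/a_t)] = 9739 m/s.
At r₂: circular v_c2 = √(μ/r₂) = 3940 m/s; transfer-apogee v_a = √[μ(2/r₂ − 1/a_t)] = 2530 m/s.
Δv₂ = v_c2 − v_a = 1410 m/s.

Δv ≈ 1410 m/s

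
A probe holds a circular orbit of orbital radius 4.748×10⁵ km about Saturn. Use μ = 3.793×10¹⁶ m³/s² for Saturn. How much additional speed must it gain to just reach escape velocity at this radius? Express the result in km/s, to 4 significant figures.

r = 4.748×10⁵ km = 4.748×10⁸ m.
Circular speed v_c = √(μ/r) = 8938 m/s.
Escape speed v_esc = √(2μ/r) = √2 × v_c = 12640 m/s.
Δv = v_esc − v_c = 3702 m/s = 3.702 km/s.

Δv ≈ 3.702 km/s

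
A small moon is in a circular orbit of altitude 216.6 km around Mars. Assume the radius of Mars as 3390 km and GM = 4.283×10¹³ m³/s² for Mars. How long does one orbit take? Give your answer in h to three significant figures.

T ≈ 1.83 h

r = 3390 + 216.6 = 3606.6 km = 3.6066×10⁶ m.
Kepler's third law: T = 2π√(r³/μ) = 2π√((3.607×10⁶)³ / 4.283×10¹³).
r³/μ = 1.095×10⁶ s², so T = 2π × 1.047×10³ = 6.576×10³ s.
Converting: 6.576×10³ s ÷ 3600 = 1.827 h.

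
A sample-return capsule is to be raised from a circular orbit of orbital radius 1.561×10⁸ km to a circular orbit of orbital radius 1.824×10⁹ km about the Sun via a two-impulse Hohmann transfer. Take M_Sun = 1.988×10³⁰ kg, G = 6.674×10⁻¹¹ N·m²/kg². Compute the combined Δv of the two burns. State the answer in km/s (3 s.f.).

Δv_total ≈ 15.6 km/s

μ = GM = 6.674×10⁻¹¹ × 1.988×10³⁰ = 1.327×10²⁰ m³/s².
r₁ = 1.561×10⁸ km = 1.561×10¹¹ m.
r₂ = 1.824×10⁹ km = 1.824×10¹² m.
Transfer ellipse a_t = (r₁ + r₂)/2 = 9.900×10¹¹ m.
At r₁: circular v_c1 = √(μ/r₁) = 29150 m/s; transfer-perihelion v_p = √[μ(2/r₁ − 1/a_t)] = 39570 m/s.
Δv₁ = v_p − v_c1 = 10420 m/s.
At r₂: circular v_c2 = √(μ/r₂) = 8529 m/s; transfer-aphelion v_a = √[μ(2/r₂ − 1/a_t)] = 3387 m/s.
Δv₂ = v_c2 − v_a = 5142 m/s.
Total Δv = Δv₁ + Δv₂ = 15560 m/s = 15.56 km/s.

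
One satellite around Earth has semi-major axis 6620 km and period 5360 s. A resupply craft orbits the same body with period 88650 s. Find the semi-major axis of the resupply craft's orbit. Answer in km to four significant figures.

a₂ ≈ 42970 km

Kepler's third law: a³ ∝ T², so a₂ = a₁ (T₂/T₁)^(2/3).
T₂/T₁ = 16.54, (T₂/T₁)^(2/3) = 6.491.
a₂ = 6620 × 6.491 = 42970 km.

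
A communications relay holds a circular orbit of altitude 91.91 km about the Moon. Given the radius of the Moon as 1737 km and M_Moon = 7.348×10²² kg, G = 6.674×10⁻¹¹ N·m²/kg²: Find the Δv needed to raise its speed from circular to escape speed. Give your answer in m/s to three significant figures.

Δv ≈ 678 m/s

μ = GM = 6.674×10⁻¹¹ × 7.348×10²² = 4.904×10¹² m³/s².
r = 1737 + 91.91 = 1828.9 km = 1.8289×10⁶ m.
Circular speed v_c = √(μ/r) = 1638 m/s.
Escape speed v_esc = √(2μ/r) = √2 × v_c = 2316 m/s.
Δv = v_esc − v_c = 678.3 m/s.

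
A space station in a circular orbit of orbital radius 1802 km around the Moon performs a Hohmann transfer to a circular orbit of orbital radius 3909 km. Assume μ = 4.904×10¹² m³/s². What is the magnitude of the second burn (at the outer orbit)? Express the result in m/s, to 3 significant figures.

Δv ≈ 230 m/s

r₁ = 1802 km = 1.802×10⁶ m.
r₂ = 3909 km = 3.909×10⁶ m.
Transfer ellipse a_t = (r₁ + r₂)/2 = 2.856×10⁶ m.
At r₁: circular v_c1 = √(μ/r₁) = 1650 m/s; transfer-perilune v_p = √[μ(2/r₁ − 1/a_t)] = 1930 m/s.
At r₂: circular v_c2 = √(μ/r₂) = 1120 m/s; transfer-apolune v_a = √[μ(2/r₂ − 1/a_t)] = 889.8 m/s.
Δv₂ = v_c2 − v_a = 230.3 m/s.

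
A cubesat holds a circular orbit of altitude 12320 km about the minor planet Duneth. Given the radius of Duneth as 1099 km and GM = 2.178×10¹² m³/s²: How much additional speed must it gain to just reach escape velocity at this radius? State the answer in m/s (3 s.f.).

Δv ≈ 167 m/s

r = 1099 + 12320 = 13419 km = 1.3419×10⁷ m.
Circular speed v_c = √(μ/r) = 402.9 m/s.
Escape speed v_esc = √(2μ/r) = √2 × v_c = 569.7 m/s.
Δv = v_esc − v_c = 166.9 m/s.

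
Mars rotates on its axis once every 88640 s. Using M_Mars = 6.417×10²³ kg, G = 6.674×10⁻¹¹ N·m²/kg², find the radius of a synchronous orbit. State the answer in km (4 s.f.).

μ = GM = 6.674×10⁻¹¹ × 6.417×10²³ = 4.283×10¹³ m³/s².
A synchronous orbit has period T, so by Kepler's third law a = (μT²/4π²)^(1/3).
μT²/4π² = 4.283×10¹³ × (8.864×10⁴)² / 39.48 = 8.524×10²¹ m³.
a = 2.043×10⁷ m = 20427 km.

r_sync ≈ 20430 km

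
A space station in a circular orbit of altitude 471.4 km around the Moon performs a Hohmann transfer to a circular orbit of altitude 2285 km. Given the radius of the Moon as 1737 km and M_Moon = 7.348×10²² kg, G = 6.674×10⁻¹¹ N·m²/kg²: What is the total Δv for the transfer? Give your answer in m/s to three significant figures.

μ = GM = 6.674×10⁻¹¹ × 7.348×10²² = 4.904×10¹² m³/s².
r₁ = 1737 + 471.4 = 2208.4 km = 2.2084×10⁶ m.
r₂ = 1737 + 2285 = 4022.0 km = 4.0220×10⁶ m.
Transfer ellipse a_t = (r₁ + r₂)/2 = 3.115×10⁶ m.
At r₁: circular v_c1 = √(μ/r₁) = 1490 m/s; transfer-perilune v_p = √[μ(2/r₁ − 1/a_t)] = 1693 m/s.
Δv₁ = v_p − v_c1 = 203.1 m/s.
At r₂: circular v_c2 = √(μ/r₂) = 1104 m/s; transfer-apolune v_a = √[μ(2/r₂ − 1/a_t)] = 929.7 m/s.
Δv₂ = v_c2 − v_a = 174.5 m/s.
Total Δv = Δv₁ + Δv₂ = 377.6 m/s.

Δv_total ≈ 378 m/s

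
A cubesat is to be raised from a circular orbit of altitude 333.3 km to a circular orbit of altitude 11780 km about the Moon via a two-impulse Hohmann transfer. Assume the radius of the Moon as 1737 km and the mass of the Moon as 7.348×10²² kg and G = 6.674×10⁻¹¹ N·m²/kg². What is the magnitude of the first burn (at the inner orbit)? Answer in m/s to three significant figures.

Δv ≈ 488 m/s

μ = GM = 6.674×10⁻¹¹ × 7.348×10²² = 4.904×10¹² m³/s².
r₁ = 1737 + 333.3 = 2070.3 km = 2.0703×10⁶ m.
r₂ = 1737 + 11780 = 13517 km = 1.3517×10⁷ m.
Transfer ellipse a_t = (r₁ + r₂)/2 = 7.794×10⁶ m.
At r₁: circular v_c1 = √(μ/r₁) = 1539 m/s; transfer-perilune v_p = √[μ(2/r₁ − 1/a_t)] = 2027 m/s.
Δv₁ = v_p − v_c1 = 487.8 m/s.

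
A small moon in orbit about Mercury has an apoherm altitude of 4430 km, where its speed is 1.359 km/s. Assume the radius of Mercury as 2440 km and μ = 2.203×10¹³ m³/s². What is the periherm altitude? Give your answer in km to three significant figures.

periherm altitude ≈ 339 km

r_a = 2440 + 4430 = 6870.0 km = 6.870×10⁶ m.
Specific energy ε = v²/2 − μ/r = -2.283×10⁶ J/kg, so a = −μ/(2ε) = 4.824×10⁶ m.
The apsides satisfy r_p + r_a = 2a, so the periherm radius is 2a − r_a = 2.779×10⁶ m = 2778.5 km.
Periherm altitude = 2778.5 − 2440 = 338.51 km.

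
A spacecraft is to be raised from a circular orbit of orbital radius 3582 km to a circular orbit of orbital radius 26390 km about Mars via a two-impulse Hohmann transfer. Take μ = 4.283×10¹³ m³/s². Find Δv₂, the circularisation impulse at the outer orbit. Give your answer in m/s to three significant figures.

Δv ≈ 651 m/s

r₁ = 3582 km = 3.582×10⁶ m.
r₂ = 26390 km = 2.639×10⁷ m.
Transfer ellipse a_t = (r₁ + r₂)/2 = 1.499×10⁷ m.
At r₁: circular v_c1 = √(μ/r₁) = 3458 m/s; transfer-periapsis v_p = √[μ(2/r₁ − 1/a_t)] = 4589 m/s.
At r₂: circular v_c2 = √(μ/r₂) = 1274 m/s; transfer-apoapsis v_a = √[μ(2/r₂ − 1/a_t)] = 622.8 m/s.
Δv₂ = v_c2 − v_a = 651.1 m/s.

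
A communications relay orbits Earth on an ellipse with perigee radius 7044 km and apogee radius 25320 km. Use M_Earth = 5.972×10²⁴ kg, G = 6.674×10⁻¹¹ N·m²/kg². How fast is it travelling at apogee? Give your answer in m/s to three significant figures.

v ≈ 2620 m/s

μ = GM = 6.674×10⁻¹¹ × 5.972×10²⁴ = 3.986×10¹⁴ m³/s².
Semi-major axis a = (r_p + r_a)/2 = 16182 km = 1.618×10⁷ m.
Vis-viva: v² = μ(2/r − 1/a) = 3.986×10¹⁴ × (7.899×10⁻⁸ − 6.180×10⁻⁸) = 6.852×10⁶ m²/s².
v = 2618 m/s.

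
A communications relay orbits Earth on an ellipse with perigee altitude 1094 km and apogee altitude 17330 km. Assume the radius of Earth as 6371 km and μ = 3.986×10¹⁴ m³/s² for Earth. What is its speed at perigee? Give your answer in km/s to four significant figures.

v ≈ 9.012 km/s

r_p = 6371 + 1094 = 7465.0 km = 7.4650×10⁶ m.
r_a = 6371 + 17330 = 23701 km = 2.3701×10⁷ m.
Semi-major axis a = (r_p + r_a)/2 = 15583 km = 1.558×10⁷ m.
Vis-viva: v² = μ(2/r − 1/a) = 3.986×10¹⁴ × (2.679×10⁻⁷ − 6.417×10⁻⁸) = 8.121×10⁷ m²/s².
v = 9012 m/s = 9.012 km/s.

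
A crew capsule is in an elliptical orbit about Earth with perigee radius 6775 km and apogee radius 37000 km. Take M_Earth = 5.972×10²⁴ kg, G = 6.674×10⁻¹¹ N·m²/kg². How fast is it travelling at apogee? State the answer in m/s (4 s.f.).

v ≈ 1826 m/s

μ = GM = 6.674×10⁻¹¹ × 5.972×10²⁴ = 3.986×10¹⁴ m³/s².
Semi-major axis a = (r_p + r_a)/2 = 21888 km = 2.189×10⁷ m.
Vis-viva: v² = μ(2/r − 1/a) = 3.986×10¹⁴ × (5.405×10⁻⁸ − 4.569×10⁻⁸) = 3.334×10⁶ m²/s².
v = 1826 m/s.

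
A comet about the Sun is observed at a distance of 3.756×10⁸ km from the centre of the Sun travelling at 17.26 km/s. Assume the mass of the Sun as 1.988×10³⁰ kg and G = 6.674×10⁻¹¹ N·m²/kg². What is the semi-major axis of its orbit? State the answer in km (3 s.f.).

a ≈ 3.25×10⁸ km

μ = GM = 6.674×10⁻¹¹ × 1.988×10³⁰ = 1.327×10²⁰ m³/s².
r = 3.756×10¹¹ m.
Specific orbital energy ε = v²/2 − μ/r = (17260)²/2 − 1.327×10²⁰/3.756×10¹¹ = -2.043×10⁸ J/kg.
Since ε = −μ/(2a), a = −μ/(2ε) = 3.247×10¹¹ m = 3.2473×10⁸ km.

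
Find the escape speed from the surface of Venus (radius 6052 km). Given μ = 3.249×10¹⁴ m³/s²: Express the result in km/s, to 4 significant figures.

v_esc ≈ 10.36 km/s

r = R = 6.052×10⁶ m.
Escape speed v_esc = √(2μ/r) = √(2 × 3.249×10¹⁴ / 6.052×10⁶) = √(1.074×10⁸) = 10360 m/s.
= 10.36 km/s.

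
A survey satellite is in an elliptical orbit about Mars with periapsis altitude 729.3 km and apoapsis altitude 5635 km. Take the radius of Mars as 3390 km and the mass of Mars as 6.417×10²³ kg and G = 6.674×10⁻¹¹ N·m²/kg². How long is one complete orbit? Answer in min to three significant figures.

μ = GM = 6.674×10⁻¹¹ × 6.417×10²³ = 4.283×10¹³ m³/s².
r_p = 3390 + 729.3 = 4119.3 km = 4.1193×10⁶ m.
r_a = 3390 + 5635 = 9025.0 km = 9.0250×10⁶ m.
Semi-major axis a = (r_p + r_a)/2 = (4119.3 + 9025.0)/2 = 6572.1 km = 6.572×10⁶ m.
By Kepler's third law T = 2π√(a³/μ) = 2π × 2.575×10³ = 1.618×10⁴ s.
= 269.6 min.

T ≈ 270 min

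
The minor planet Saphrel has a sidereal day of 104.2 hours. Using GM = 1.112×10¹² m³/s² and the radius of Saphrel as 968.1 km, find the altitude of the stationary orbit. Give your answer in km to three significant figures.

T = 104.2 hours = 3.751×10⁵ s.
A synchronous orbit has period T, so by Kepler's third law a = (μT²/4π²)^(1/3).
μT²/4π² = 1.112×10¹² × (3.751×10⁵)² / 39.48 = 3.964×10²¹ m³.
a = 1.583×10⁷ m = 15826 km.
Altitude h = a − R = 15826 − 968.1 = 14858 km.

h_sync ≈ 14900 km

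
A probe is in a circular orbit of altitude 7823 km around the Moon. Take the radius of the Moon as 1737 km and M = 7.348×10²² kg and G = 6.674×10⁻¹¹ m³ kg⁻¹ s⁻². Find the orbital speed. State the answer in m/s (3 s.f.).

v ≈ 716 m/s

μ = GM = 6.674×10⁻¹¹ × 7.348×10²² = 4.904×10¹² m³/s².
r = 1737 + 7823 = 9560.0 km = 9.5600×10⁶ m.
For a circular orbit v = √(μ/r) = √(4.904×10¹² / 9.560×10⁶) = √(5.130×10⁵) = 716.2 m/s.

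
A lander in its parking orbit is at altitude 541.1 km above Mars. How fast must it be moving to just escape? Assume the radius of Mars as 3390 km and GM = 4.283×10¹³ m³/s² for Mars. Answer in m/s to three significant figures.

v_esc ≈ 4670 m/s

r = 3390 + 541.1 = 3931.1 km = 3.9311×10⁶ m.
Escape speed v_esc = √(2μ/r) = √(2 × 4.283×10¹³ / 3.931×10⁶) = √(2.179×10⁷) = 4668 m/s.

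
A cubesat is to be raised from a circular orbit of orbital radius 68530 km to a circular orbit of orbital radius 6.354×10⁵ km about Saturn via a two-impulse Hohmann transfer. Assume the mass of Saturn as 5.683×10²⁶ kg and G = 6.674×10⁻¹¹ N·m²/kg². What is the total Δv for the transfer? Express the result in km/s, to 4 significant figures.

Δv_total ≈ 12.40 km/s

μ = GM = 6.674×10⁻¹¹ × 5.683×10²⁶ = 3.793×10¹⁶ m³/s².
r₁ = 68530 km = 6.853×10⁷ m.
r₂ = 6.354×10⁵ km = 6.354×10⁸ m.
Transfer ellipse a_t = (r₁ + r₂)/2 = 3.520×10⁸ m.
At r₁: circular v_c1 = √(μ/r₁) = 23530 m/s; transfer-perikrone v_p = √[μ(2/r₁ − 1/a_t)] = 31610 m/s.
Δv₁ = v_p − v_c1 = 8084 m/s.
At r₂: circular v_c2 = √(μ/r₂) = 7726 m/s; transfer-apokrone v_a = √[μ(2/r₂ − 1/a_t)] = 3409 m/s.
Δv₂ = v_c2 − v_a = 4317 m/s.
Total Δv = Δv₁ + Δv₂ = 12400 m/s = 12.40 km/s.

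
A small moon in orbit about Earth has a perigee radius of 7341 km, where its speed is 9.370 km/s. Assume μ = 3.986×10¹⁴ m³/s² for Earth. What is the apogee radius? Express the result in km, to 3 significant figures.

r_p = 7.341×10⁶ m.
Specific energy ε = v²/2 − μ/r = -1.040×10⁷ J/kg, so a = −μ/(2ε) = 1.916×10⁷ m.
The apsides satisfy r_p + r_a = 2a, so the apogee radius is 2a − r_p = 3.099×10⁷ m = 30988 km.

apogee radius ≈ 31000 km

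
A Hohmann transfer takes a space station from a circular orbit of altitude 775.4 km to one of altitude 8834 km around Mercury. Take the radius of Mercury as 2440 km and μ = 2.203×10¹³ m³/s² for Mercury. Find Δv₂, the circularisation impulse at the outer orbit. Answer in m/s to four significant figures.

r₁ = 2440 + 775.4 = 3215.4 km = 3.2154×10⁶ m.
r₂ = 2440 + 8834 = 11274 km = 1.1274×10⁷ m.
Transfer ellipse a_t = (r₁ + r₂)/2 = 7.245×10⁶ m.
At r₁: circular v_c1 = √(μ/r₁) = 2618 m/s; transfer-periherm v_p = √[μ(2/r₁ − 1/a_t)] = 3265 m/s.
At r₂: circular v_c2 = √(μ/r₂) = 1398 m/s; transfer-apoherm v_a = √[μ(2/r₂ − 1/a_t)] = 931.3 m/s.
Δv₂ = v_c2 − v_a = 466.6 m/s.

Δv ≈ 466.6 m/s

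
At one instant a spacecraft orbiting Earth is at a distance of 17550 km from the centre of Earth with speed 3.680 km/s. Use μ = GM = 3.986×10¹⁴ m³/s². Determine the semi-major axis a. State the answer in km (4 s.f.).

a ≈ 12500 km

r = 1.755×10⁷ m.
Vis-viva rearranged: 1/a = 2/r − v²/μ = 1.140×10⁻⁷ − 3.397×10⁻⁸ = 7.999×10⁻⁸ m⁻¹.
a = 1.250×10⁷ m = 12502 km.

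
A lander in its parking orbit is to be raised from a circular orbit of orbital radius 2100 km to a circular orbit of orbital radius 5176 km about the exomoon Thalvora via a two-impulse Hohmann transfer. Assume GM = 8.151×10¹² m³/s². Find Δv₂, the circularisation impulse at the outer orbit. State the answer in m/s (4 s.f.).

r₁ = 2100 km = 2.100×10⁶ m.
r₂ = 5176 km = 5.176×10⁶ m.
Transfer ellipse a_t = (r₁ + r₂)/2 = 3.638×10⁶ m.
At r₁: circular v_c1 = √(μ/r₁) = 1970 m/s; transfer-periapsis v_p = √[μ(2/r₁ − 1/a_t)] = 2350 m/s.
At r₂: circular v_c2 = √(μ/r₂) = 1255 m/s; transfer-apoapsis v_a = √[μ(2/r₂ − 1/a_t)] = 953.4 m/s.
Δv₂ = v_c2 − v_a = 301.5 m/s.

Δv ≈ 301.5 m/s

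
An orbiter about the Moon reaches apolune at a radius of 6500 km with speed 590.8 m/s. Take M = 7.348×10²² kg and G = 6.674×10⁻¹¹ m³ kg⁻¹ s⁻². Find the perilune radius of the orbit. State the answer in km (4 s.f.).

perilune radius ≈ 1956 km

μ = GM = 6.674×10⁻¹¹ × 7.348×10²² = 4.904×10¹² m³/s².
r_a = 6.500×10⁶ m.
Specific energy ε = v²/2 − μ/r = -5.799×10⁵ J/kg, so a = −μ/(2ε) = 4.228×10⁶ m.
The apsides satisfy r_p + r_a = 2a, so the perilune radius is 2a − r_a = 1.956×10⁶ m = 1956.0 km.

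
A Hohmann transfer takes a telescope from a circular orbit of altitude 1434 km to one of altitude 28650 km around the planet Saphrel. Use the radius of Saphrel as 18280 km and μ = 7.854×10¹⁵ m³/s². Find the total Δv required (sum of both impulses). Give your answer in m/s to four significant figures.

r₁ = 18280 + 1434 = 19714 km = 1.9714×10⁷ m.
r₂ = 18280 + 28650 = 46930 km = 4.6930×10⁷ m.
Transfer ellipse a_t = (r₁ + r₂)/2 = 3.332×10⁷ m.
At r₁: circular v_c1 = √(μ/r₁) = 19960 m/s; transfer-periapsis v_p = √[μ(2/r₁ − 1/a_t)] = 23690 m/s.
Δv₁ = v_p − v_c1 = 3728 m/s.
At r₂: circular v_c2 = √(μ/r₂) = 12940 m/s; transfer-apoapsis v_a = √[μ(2/r₂ − 1/a_t)] = 9950 m/s.
Δv₂ = v_c2 − v_a = 2986 m/s.
Total Δv = Δv₁ + Δv₂ = 6714 m/s.

Δv_total ≈ 6714 m/s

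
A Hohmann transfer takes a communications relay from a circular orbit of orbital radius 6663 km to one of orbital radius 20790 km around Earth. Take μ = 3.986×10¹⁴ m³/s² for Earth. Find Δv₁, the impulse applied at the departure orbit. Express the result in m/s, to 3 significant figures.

r₁ = 6663 km = 6.663×10⁶ m.
r₂ = 20790 km = 2.079×10⁷ m.
Transfer ellipse a_t = (r₁ + r₂)/2 = 1.373×10⁷ m.
At r₁: circular v_c1 = √(μ/r₁) = 7735 m/s; transfer-perigee v_p = √[μ(2/r₁ − 1/a_t)] = 9519 m/s.
Δv₁ = v_p − v_c1 = 1784 m/s.

Δv ≈ 1780 m/s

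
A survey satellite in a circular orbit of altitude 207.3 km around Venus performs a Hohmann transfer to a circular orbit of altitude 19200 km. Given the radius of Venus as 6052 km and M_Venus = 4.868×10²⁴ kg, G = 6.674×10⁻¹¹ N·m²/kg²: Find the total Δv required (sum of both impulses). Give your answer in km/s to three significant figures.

Δv_total ≈ 3.24 km/s

μ = GM = 6.674×10⁻¹¹ × 4.868×10²⁴ = 3.249×10¹⁴ m³/s².
r₁ = 6052 + 207.3 = 6259.3 km = 6.2593×10⁶ m.
r₂ = 6052 + 19200 = 25252 km = 2.5252×10⁷ m.
Transfer ellipse a_t = (r₁ + r₂)/2 = 1.576×10⁷ m.
At r₁: circular v_c1 = √(μ/r₁) = 7205 m/s; transfer-periapsis v_p = √[μ(2/r₁ − 1/a_t)] = 9121 m/s.
Δv₁ = v_p − v_c1 = 1916 m/s.
At r₂: circular v_c2 = √(μ/r₂) = 3587 m/s; transfer-apoapsis v_a = √[μ(2/r₂ − 1/a_t)] = 2261 m/s.
Δv₂ = v_c2 − v_a = 1326 m/s.
Total Δv = Δv₁ + Δv₂ = 3242 m/s = 3.242 km/s.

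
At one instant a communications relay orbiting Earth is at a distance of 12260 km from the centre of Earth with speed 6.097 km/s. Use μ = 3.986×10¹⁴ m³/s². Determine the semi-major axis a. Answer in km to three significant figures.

r = 1.226×10⁷ m.
Vis-viva rearranged: 1/a = 2/r − v²/μ = 1.631×10⁻⁷ − 9.326×10⁻⁸ = 6.987×10⁻⁸ m⁻¹.
a = 1.431×10⁷ m = 14312 km.

a ≈ 14300 km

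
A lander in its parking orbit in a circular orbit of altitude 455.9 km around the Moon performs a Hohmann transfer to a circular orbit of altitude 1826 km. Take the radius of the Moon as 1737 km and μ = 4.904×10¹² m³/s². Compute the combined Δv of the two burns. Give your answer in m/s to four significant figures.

Δv_total ≈ 317.6 m/s

r₁ = 1737 + 455.9 = 2192.9 km = 2.1929×10⁶ m.
r₂ = 1737 + 1826 = 3563.0 km = 3.5630×10⁶ m.
Transfer ellipse a_t = (r₁ + r₂)/2 = 2.878×10⁶ m.
At r₁: circular v_c1 = √(μ/r₁) = 1495 m/s; transfer-perilune v_p = √[μ(2/r₁ − 1/a_t)] = 1664 m/s.
Δv₁ = v_p − v_c1 = 168.5 m/s.
At r₂: circular v_c2 = √(μ/r₂) = 1173 m/s; transfer-apolune v_a = √[μ(2/r₂ − 1/a_t)] = 1024 m/s.
Δv₂ = v_c2 − v_a = 149.1 m/s.
Total Δv = Δv₁ + Δv₂ = 317.6 m/s.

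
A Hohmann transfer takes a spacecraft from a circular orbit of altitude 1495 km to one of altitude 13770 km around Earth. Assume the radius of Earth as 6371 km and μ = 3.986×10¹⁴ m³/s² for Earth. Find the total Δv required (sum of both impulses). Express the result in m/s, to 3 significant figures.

Δv_total ≈ 2530 m/s

r₁ = 6371 + 1495 = 7866.0 km = 7.8660×10⁶ m.
r₂ = 6371 + 13770 = 20141 km = 2.0141×10⁷ m.
Transfer ellipse a_t = (r₁ + r₂)/2 = 1.400×10⁷ m.
At r₁: circular v_c1 = √(μ/r₁) = 7119 m/s; transfer-perigee v_p = √[μ(2/r₁ − 1/a_t)] = 8537 m/s.
Δv₁ = v_p − v_c1 = 1419 m/s.
At r₂: circular v_c2 = √(μ/r₂) = 4449 m/s; transfer-apogee v_a = √[μ(2/r₂ − 1/a_t)] = 3334 m/s.
Δv₂ = v_c2 − v_a = 1114 m/s.
Total Δv = Δv₁ + Δv₂ = 2533 m/s.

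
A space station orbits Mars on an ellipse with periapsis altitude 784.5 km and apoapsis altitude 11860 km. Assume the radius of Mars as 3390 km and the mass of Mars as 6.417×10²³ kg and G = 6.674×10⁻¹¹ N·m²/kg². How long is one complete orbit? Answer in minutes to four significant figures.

T ≈ 484.3 minutes

μ = GM = 6.674×10⁻¹¹ × 6.417×10²³ = 4.283×10¹³ m³/s².
r_p = 3390 + 784.5 = 4174.5 km = 4.1745×10⁶ m.
r_a = 3390 + 11860 = 15250 km = 1.5250×10⁷ m.
Semi-major axis a = (r_p + r_a)/2 = (4174.5 + 15250)/2 = 9712.2 km = 9.712×10⁶ m.
By Kepler's third law T = 2π√(a³/μ) = 2π × 4.625×10³ = 2.906×10⁴ s.
= 484.3 minutes.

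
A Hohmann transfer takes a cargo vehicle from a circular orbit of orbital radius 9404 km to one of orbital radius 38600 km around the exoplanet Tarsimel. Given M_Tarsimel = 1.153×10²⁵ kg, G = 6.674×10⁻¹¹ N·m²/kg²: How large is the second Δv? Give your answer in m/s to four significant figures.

μ = GM = 6.674×10⁻¹¹ × 1.153×10²⁵ = 7.695×10¹⁴ m³/s².
r₁ = 9404 km = 9.404×10⁶ m.
r₂ = 38600 km = 3.860×10⁷ m.
Transfer ellipse a_t = (r₁ + r₂)/2 = 2.400×10⁷ m.
At r₁: circular v_c1 = √(μ/r₁) = 9046 m/s; transfer-periapsis v_p = √[μ(2/r₁ − 1/a_t)] = 11470 m/s.
At r₂: circular v_c2 = √(μ/r₂) = 4465 m/s; transfer-apoapsis v_a = √[μ(2/r₂ − 1/a_t)] = 2795 m/s.
Δv₂ = v_c2 − v_a = 1670 m/s.

Δv ≈ 1670 m/s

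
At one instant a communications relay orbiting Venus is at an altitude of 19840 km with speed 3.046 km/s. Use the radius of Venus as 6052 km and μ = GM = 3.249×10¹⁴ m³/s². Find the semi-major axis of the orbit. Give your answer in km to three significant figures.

r = 6052 + 19840 = 25892 km = 2.589×10⁷ m.
Vis-viva rearranged: 1/a = 2/r − v²/μ = 7.724×10⁻⁸ − 2.856×10⁻⁸ = 4.869×10⁻⁸ m⁻¹.
a = 2.054×10⁷ m = 20539 km.

a ≈ 20500 km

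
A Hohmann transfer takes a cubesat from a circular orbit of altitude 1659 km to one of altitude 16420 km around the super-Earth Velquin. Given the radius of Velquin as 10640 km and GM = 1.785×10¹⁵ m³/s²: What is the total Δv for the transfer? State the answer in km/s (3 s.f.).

Δv_total ≈ 3.78 km/s

r₁ = 10640 + 1659 = 12299 km = 1.2299×10⁷ m.
r₂ = 10640 + 16420 = 27060 km = 2.7060×10⁷ m.
Transfer ellipse a_t = (r₁ + r₂)/2 = 1.968×10⁷ m.
At r₁: circular v_c1 = √(μ/r₁) = 12050 m/s; transfer-periapsis v_p = √[μ(2/r₁ − 1/a_t)] = 14130 m/s.
Δv₁ = v_p − v_c1 = 2080 m/s.
At r₂: circular v_c2 = √(μ/r₂) = 8122 m/s; transfer-apoapsis v_a = √[μ(2/r₂ − 1/a_t)] = 6421 m/s.
Δv₂ = v_c2 − v_a = 1701 m/s.
Total Δv = Δv₁ + Δv₂ = 3781 m/s = 3.781 km/s.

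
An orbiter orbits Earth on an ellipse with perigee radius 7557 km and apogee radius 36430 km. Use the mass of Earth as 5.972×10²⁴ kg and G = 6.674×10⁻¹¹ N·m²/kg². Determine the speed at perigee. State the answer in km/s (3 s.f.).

v ≈ 9.35 km/s

μ = GM = 6.674×10⁻¹¹ × 5.972×10²⁴ = 3.986×10¹⁴ m³/s².
Semi-major axis a = (r_p + r_a)/2 = 21994 km = 2.199×10⁷ m.
Vis-viva: v² = μ(2/r − 1/a) = 3.986×10¹⁴ × (2.647×10⁻⁷ − 4.547×10⁻⁸) = 8.736×10⁷ m²/s².
v = 9347 m/s = 9.347 km/s.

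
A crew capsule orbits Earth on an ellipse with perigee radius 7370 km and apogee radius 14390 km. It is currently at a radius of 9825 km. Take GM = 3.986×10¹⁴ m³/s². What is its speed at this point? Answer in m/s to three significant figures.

Semi-major axis a = (r_p + r_a)/2 = 10880 km = 1.088×10⁷ m.
Vis-viva: v² = μ(2/r − 1/a) = 3.986×10¹⁴ × (2.036×10⁻⁷ − 9.191×10⁻⁸) = 4.450×10⁷ m²/s².
v = 6671 m/s.

v ≈ 6670 m/s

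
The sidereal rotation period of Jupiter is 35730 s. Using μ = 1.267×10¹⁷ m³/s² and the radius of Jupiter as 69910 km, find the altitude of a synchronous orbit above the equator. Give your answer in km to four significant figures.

h_sync ≈ 90110 km

A synchronous orbit has period T, so by Kepler's third law a = (μT²/4π²)^(1/3).
μT²/4π² = 1.267×10¹⁷ × (3.573×10⁴)² / 39.48 = 4.097×10²⁴ m³.
a = 1.600×10⁸ m = 1.6002×10⁵ km.
Altitude h = a − R = 1.6002×10⁵ − 69910 = 90105 km.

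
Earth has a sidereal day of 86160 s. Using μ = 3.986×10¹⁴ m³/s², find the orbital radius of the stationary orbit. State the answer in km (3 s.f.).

r_sync ≈ 42200 km

A synchronous orbit has period T, so by Kepler's third law a = (μT²/4π²)^(1/3).
μT²/4π² = 3.986×10¹⁴ × (8.616×10⁴)² / 39.48 = 7.495×10²² m³.
a = 4.216×10⁷ m = 42163 km.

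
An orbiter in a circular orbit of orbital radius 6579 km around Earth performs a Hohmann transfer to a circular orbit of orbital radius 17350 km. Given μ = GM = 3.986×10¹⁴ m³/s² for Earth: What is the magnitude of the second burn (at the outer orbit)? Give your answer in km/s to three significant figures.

Δv ≈ 1.24 km/s

r₁ = 6579 km = 6.579×10⁶ m.
r₂ = 17350 km = 1.735×10⁷ m.
Transfer ellipse a_t = (r₁ + r₂)/2 = 1.196×10⁷ m.
At r₁: circular v_c1 = √(μ/r₁) = 7784 m/s; transfer-perigee v_p = √[μ(2/r₁ − 1/a_t)] = 9373 m/s.
At r₂: circular v_c2 = √(μ/r₂) = 4793 m/s; transfer-apogee v_a = √[μ(2/r₂ − 1/a_t)] = 3554 m/s.
Δv₂ = v_c2 − v_a = 1239 m/s.
= 1.239 km/s.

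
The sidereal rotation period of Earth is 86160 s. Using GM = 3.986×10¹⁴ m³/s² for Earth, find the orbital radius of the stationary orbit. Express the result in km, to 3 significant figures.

r_sync ≈ 42200 km

A synchronous orbit has period T, so by Kepler's third law a = (μT²/4π²)^(1/3).
μT²/4π² = 3.986×10¹⁴ × (8.616×10⁴)² / 39.48 = 7.495×10²² m³.
a = 4.216×10⁷ m = 42163 km.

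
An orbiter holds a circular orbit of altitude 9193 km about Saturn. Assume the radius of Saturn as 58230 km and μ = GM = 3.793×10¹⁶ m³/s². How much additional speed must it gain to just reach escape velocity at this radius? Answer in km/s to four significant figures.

r = 58230 + 9193 = 67423 km = 6.7423×10⁷ m.
Circular speed v_c = √(μ/r) = 23720 m/s.
Escape speed v_esc = √(2μ/r) = √2 × v_c = 33540 m/s.
Δv = v_esc − v_c = 9825 m/s = 9.825 km/s.

Δv ≈ 9.825 km/s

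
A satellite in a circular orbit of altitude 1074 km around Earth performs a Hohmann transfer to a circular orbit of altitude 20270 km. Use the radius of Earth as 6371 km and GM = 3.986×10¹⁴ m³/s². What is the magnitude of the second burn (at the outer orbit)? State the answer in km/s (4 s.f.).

Δv ≈ 1.312 km/s

r₁ = 6371 + 1074 = 7445.0 km = 7.4450×10⁶ m.
r₂ = 6371 + 20270 = 26641 km = 2.6641×10⁷ m.
Transfer ellipse a_t = (r₁ + r₂)/2 = 1.704×10⁷ m.
At r₁: circular v_c1 = √(μ/r₁) = 7317 m/s; transfer-perigee v_p = √[μ(2/r₁ − 1/a_t)] = 9148 m/s.
At r₂: circular v_c2 = √(μ/r₂) = 3868 m/s; transfer-apogee v_a = √[μ(2/r₂ − 1/a_t)] = 2557 m/s.
Δv₂ = v_c2 − v_a = 1312 m/s.
= 1.312 km/s.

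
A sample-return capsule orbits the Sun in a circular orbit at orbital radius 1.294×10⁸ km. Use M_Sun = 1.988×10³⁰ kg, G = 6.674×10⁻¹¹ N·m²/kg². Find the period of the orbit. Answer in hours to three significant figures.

T ≈ 7050 hours

μ = GM = 6.674×10⁻¹¹ × 1.988×10³⁰ = 1.327×10²⁰ m³/s².
r = 1.294×10⁸ km = 1.294×10¹¹ m.
Kepler's third law: T = 2π√(r³/μ) = 2π√((1.294×10¹¹)³ / 1.327×10²⁰).
r³/μ = 1.633×10¹³ s², so T = 2π × 4.041×10⁶ = 2.539×10⁷ s.
Converting: 2.539×10⁷ s ÷ 3600 = 7053 hours.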